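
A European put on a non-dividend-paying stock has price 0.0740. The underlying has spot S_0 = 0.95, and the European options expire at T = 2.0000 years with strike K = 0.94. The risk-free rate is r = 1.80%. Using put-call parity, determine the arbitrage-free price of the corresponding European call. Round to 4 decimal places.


Answer: Call price = 0.1172

Derivation:
Put-call parity: C - P = S_0 * exp(-qT) - K * exp(-rT).
S_0 * exp(-qT) = 0.9500 * 1.00000000 = 0.95000000
K * exp(-rT) = 0.9400 * 0.96464029 = 0.90676188
C = P + S*exp(-qT) - K*exp(-rT)
C = 0.0740 + 0.95000000 - 0.90676188 = 0.1172


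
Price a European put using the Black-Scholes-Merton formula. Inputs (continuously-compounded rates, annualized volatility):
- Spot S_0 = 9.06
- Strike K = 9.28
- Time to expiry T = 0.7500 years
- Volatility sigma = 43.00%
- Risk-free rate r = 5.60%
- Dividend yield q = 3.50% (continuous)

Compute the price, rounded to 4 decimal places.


d1 = (ln(S/K) + (r - q + 0.5*sigma^2) * T) / (sigma * sqrt(T)) = 0.16406166
d2 = d1 - sigma * sqrt(T) = -0.20832926
exp(-rT) = 0.95886978; exp(-qT) = 0.97409154
P = K * exp(-rT) * N(-d2) - S_0 * exp(-qT) * N(-d1)
N(-d1) = 0.43484130; N(-d2) = 0.58251406
P = 9.2800 * 0.95886978 * 0.58251406 - 9.0600 * 0.97409154 * 0.43484130 = 1.3458

Answer: Price = 1.3458


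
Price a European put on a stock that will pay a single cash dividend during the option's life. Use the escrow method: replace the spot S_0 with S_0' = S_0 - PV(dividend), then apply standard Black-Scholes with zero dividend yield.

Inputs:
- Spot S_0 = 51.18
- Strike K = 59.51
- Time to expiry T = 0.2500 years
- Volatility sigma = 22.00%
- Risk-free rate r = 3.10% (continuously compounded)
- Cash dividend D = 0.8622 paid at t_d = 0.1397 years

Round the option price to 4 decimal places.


PV(D) = D * exp(-r * t_d) = 0.8622 * 0.99567866 = 0.85847414
S_0' = S_0 - PV(D) = 51.1800 - 0.85847414 = 50.32152586
d1 = (ln(S_0'/K) + (r + sigma^2/2)*T) / (sigma*sqrt(T)) = -1.39919482
d2 = d1 - sigma*sqrt(T) = -1.50919482
exp(-rT) = 0.99227995
N(-d1) = 0.91912272; N(-d2) = 0.93437550
P = K * exp(-rT) * N(-d2) - S_0' * N(-d1) = 59.5100 * 0.99227995 * 0.93437550 - 50.32152586 * 0.91912272 = 8.9238

Answer: Price = 8.9238


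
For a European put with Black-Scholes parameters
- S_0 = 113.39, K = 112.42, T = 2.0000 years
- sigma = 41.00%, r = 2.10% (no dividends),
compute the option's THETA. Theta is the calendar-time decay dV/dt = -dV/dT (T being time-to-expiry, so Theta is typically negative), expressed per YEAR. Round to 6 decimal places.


Answer: Theta = -4.793443

Derivation:
d1 = 0.3771661806; d2 = -0.2026613800
phi(d1) = 0.3715522803; exp(-qT) = 1.0000000000; exp(-rT) = 0.9588697806
Theta = -S*exp(-qT)*phi(d1)*sigma/(2*sqrt(T)) + r*K*exp(-rT)*N(-d2) - q*S*exp(-qT)*N(-d1)
N(-d1) = 0.3530250558; N(-d2) = 0.5803001445; sqrt(T) = 1.4142135624
Term 1 = -113.3900 * 1.0000000000 * 0.3715522803 * 0.4100 / (2 * 1.4142135624) = -6.1070791623
Term 2 = 0.0210 * 112.4200 * 0.9588697806 * 0.5803001445 = 1.3136364369
Term 3 = 0 (no dividend yield, q = 0)
Theta = -6.1070791623 + (1.3136364369) + (0.0000000000) = -4.793443


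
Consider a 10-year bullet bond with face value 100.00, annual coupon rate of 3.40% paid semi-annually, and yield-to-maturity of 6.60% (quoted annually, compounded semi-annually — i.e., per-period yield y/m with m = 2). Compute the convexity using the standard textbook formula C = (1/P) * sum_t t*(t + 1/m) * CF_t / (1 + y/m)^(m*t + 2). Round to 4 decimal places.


Coupon per period c = face * coupon_rate / m = 1.700000
Periods per year m = 2; per-period yield y/m = 0.033000
Number of cashflows N = 20
Cashflows (t years, CF_t, discount factor 1/(1+y/m)^(m*t), PV):
  t = 0.5000: CF_t = 1.700000, DF = 0.968054, PV = 1.645692
  t = 1.0000: CF_t = 1.700000, DF = 0.937129, PV = 1.593119
  t = 1.5000: CF_t = 1.700000, DF = 0.907192, PV = 1.542226
  t = 2.0000: CF_t = 1.700000, DF = 0.878211, PV = 1.492958
  t = 2.5000: CF_t = 1.700000, DF = 0.850156, PV = 1.445264
  t = 3.0000: CF_t = 1.700000, DF = 0.822997, PV = 1.399094
  t = 3.5000: CF_t = 1.700000, DF = 0.796705, PV = 1.354399
  t = 4.0000: CF_t = 1.700000, DF = 0.771254, PV = 1.311132
  t = 4.5000: CF_t = 1.700000, DF = 0.746616, PV = 1.269247
  t = 5.0000: CF_t = 1.700000, DF = 0.722764, PV = 1.228700
  t = 5.5000: CF_t = 1.700000, DF = 0.699675, PV = 1.189448
  t = 6.0000: CF_t = 1.700000, DF = 0.677323, PV = 1.151450
  t = 6.5000: CF_t = 1.700000, DF = 0.655686, PV = 1.114666
  t = 7.0000: CF_t = 1.700000, DF = 0.634739, PV = 1.079057
  t = 7.5000: CF_t = 1.700000, DF = 0.614462, PV = 1.044586
  t = 8.0000: CF_t = 1.700000, DF = 0.594833, PV = 1.011216
  t = 8.5000: CF_t = 1.700000, DF = 0.575830, PV = 0.978912
  t = 9.0000: CF_t = 1.700000, DF = 0.557435, PV = 0.947639
  t = 9.5000: CF_t = 1.700000, DF = 0.539627, PV = 0.917366
  t = 10.0000: CF_t = 101.700000, DF = 0.522388, PV = 53.126906
Price P = sum_t PV_t = 76.843077
Convexity numerator sum_t t*(t + 1/m) * CF_t / (1+y/m)^(m*t + 2):
  t = 0.5000: term = 0.771113
  t = 1.0000: term = 2.239437
  t = 1.5000: term = 4.335793
  t = 2.0000: term = 6.995472
  t = 2.5000: term = 10.157994
  t = 3.0000: term = 13.766884
  t = 3.5000: term = 17.769453
  t = 4.0000: term = 22.116592
  t = 4.5000: term = 26.762575
  t = 5.0000: term = 31.664873
  t = 5.5000: term = 36.783977
  t = 6.0000: term = 42.083226
  t = 6.5000: term = 47.528652
  t = 7.0000: term = 53.088821
  t = 7.5000: term = 58.734693
  t = 8.0000: term = 64.439483
  t = 8.5000: term = 70.178527
  t = 9.0000: term = 75.929162
  t = 9.5000: term = 81.670605
  t = 10.0000: term = 5227.609982
Convexity = (1/P) * sum = 5894.627315 / 76.843077 = 76.709934

Answer: Convexity = 76.7099


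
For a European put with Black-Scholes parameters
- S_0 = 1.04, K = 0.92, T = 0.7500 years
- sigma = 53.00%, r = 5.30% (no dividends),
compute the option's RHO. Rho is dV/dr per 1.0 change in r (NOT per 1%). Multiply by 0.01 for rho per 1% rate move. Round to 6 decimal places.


d1 = 0.5832105315; d2 = 0.1242170675
phi(d1) = 0.3365509280; exp(-qT) = 1.0000000000; exp(-rT) = 0.9610296665
N(-d2) = 0.4505717045
Rho = -K*T*exp(-rT)*N(-d2) = -0.9200 * 0.7500 * 0.9610296665 * 0.4505717045 = -0.298779

Answer: Rho = -0.298779


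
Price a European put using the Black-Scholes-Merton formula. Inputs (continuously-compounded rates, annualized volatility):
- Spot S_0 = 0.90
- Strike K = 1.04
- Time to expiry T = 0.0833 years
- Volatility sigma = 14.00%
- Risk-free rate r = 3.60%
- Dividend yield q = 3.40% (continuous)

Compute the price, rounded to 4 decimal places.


d1 = (ln(S/K) + (r - q + 0.5*sigma^2) * T) / (sigma * sqrt(T)) = -3.55384701
d2 = d1 - sigma * sqrt(T) = -3.59425345
exp(-rT) = 0.99700569; exp(-qT) = 0.99717181
P = K * exp(-rT) * N(-d2) - S_0 * exp(-qT) * N(-d1)
N(-d1) = 0.99981018; N(-d2) = 0.99983734
P = 1.0400 * 0.99700569 * 0.99983734 - 0.9000 * 0.99717181 * 0.99981018 = 0.1394

Answer: Price = 0.1394


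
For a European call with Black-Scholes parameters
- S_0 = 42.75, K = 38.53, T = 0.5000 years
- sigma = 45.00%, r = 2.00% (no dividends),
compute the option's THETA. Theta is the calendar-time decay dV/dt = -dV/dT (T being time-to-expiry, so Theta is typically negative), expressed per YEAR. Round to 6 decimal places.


Answer: Theta = -5.189161

Derivation:
d1 = 0.5171528737; d2 = 0.1989548221
phi(d1) = 0.3490074255; exp(-qT) = 1.0000000000; exp(-rT) = 0.9900498337
Theta = -S*exp(-qT)*phi(d1)*sigma/(2*sqrt(T)) - r*K*exp(-rT)*N(d2) + q*S*exp(-qT)*N(d1)
N(d1) = 0.6974752767; N(d2) = 0.5788509576; sqrt(T) = 0.7071067812
Term 1 = -42.7500 * 1.0000000000 * 0.3490074255 * 0.4500 / (2 * 0.7071067812) = -4.7475363881
Term 2 = -0.0200 * 38.5300 * 0.9900498337 * 0.5788509576 = -0.4416241514
Term 3 = 0 (no dividend yield, q = 0)
Theta = -4.7475363881 + (-0.4416241514) + (0.0000000000) = -5.189161


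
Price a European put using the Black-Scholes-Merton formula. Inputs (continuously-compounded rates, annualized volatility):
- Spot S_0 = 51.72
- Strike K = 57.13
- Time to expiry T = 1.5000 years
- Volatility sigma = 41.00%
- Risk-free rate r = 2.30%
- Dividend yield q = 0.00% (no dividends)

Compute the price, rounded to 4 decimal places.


Answer: Price = 12.4203

Derivation:
d1 = (ln(S/K) + (r - q + 0.5*sigma^2) * T) / (sigma * sqrt(T)) = 0.12165835
d2 = d1 - sigma * sqrt(T) = -0.38048705
exp(-rT) = 0.96608834; exp(-qT) = 1.00000000
P = K * exp(-rT) * N(-d2) - S_0 * exp(-qT) * N(-d1)
N(-d1) = 0.45158480; N(-d2) = 0.64820804
P = 57.1300 * 0.96608834 * 0.64820804 - 51.7200 * 1.00000000 * 0.45158480 = 12.4203


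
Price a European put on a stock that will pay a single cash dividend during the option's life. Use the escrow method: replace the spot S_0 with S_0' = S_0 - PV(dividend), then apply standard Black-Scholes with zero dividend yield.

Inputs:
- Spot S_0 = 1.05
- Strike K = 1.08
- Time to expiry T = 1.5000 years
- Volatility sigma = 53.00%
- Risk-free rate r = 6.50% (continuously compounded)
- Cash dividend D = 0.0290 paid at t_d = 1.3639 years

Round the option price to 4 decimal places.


Answer: Price = 0.2335

Derivation:
PV(D) = D * exp(-r * t_d) = 0.0290 * 0.91516262 = 0.02653972
S_0' = S_0 - PV(D) = 1.0500 - 0.02653972 = 1.02346028
d1 = (ln(S_0'/K) + (r + sigma^2/2)*T) / (sigma*sqrt(T)) = 0.39192341
d2 = d1 - sigma*sqrt(T) = -0.25719137
exp(-rT) = 0.90710234
N(-d1) = 0.34755740; N(-d2) = 0.60148448
P = K * exp(-rT) * N(-d2) - S_0' * N(-d1) = 1.0800 * 0.90710234 * 0.60148448 - 1.02346028 * 0.34755740 = 0.2335


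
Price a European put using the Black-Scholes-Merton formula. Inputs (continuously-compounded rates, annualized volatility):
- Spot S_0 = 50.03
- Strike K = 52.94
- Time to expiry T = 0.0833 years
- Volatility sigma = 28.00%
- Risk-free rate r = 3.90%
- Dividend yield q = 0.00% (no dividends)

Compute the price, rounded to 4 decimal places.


d1 = (ln(S/K) + (r - q + 0.5*sigma^2) * T) / (sigma * sqrt(T)) = -0.61898942
d2 = d1 - sigma * sqrt(T) = -0.69980229
exp(-rT) = 0.99675657; exp(-qT) = 1.00000000
P = K * exp(-rT) * N(-d2) - S_0 * exp(-qT) * N(-d1)
N(-d1) = 0.73203833; N(-d2) = 0.75797461
P = 52.9400 * 0.99675657 * 0.75797461 - 50.0300 * 1.00000000 * 0.73203833 = 3.3731

Answer: Price = 3.3731


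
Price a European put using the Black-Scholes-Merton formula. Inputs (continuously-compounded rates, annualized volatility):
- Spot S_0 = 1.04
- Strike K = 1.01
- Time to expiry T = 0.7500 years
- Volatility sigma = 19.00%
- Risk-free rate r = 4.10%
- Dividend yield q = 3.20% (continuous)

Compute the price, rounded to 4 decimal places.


d1 = (ln(S/K) + (r - q + 0.5*sigma^2) * T) / (sigma * sqrt(T)) = 0.30118165
d2 = d1 - sigma * sqrt(T) = 0.13663682
exp(-rT) = 0.96971797; exp(-qT) = 0.97628571
P = K * exp(-rT) * N(-d2) - S_0 * exp(-qT) * N(-d1)
N(-d1) = 0.38163799; N(-d2) = 0.44565893
P = 1.0100 * 0.96971797 * 0.44565893 - 1.0400 * 0.97628571 * 0.38163799 = 0.0490

Answer: Price = 0.0490


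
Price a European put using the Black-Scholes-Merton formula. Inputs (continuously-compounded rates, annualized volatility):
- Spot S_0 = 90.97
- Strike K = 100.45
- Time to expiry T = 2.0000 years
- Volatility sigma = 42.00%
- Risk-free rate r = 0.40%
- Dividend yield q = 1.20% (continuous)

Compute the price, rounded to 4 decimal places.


Answer: Price = 27.8230

Derivation:
d1 = (ln(S/K) + (r - q + 0.5*sigma^2) * T) / (sigma * sqrt(T)) = 0.10315289
d2 = d1 - sigma * sqrt(T) = -0.49081681
exp(-rT) = 0.99203191; exp(-qT) = 0.97628571
P = K * exp(-rT) * N(-d2) - S_0 * exp(-qT) * N(-d1)
N(-d1) = 0.45892081; N(-d2) = 0.68822199
P = 100.4500 * 0.99203191 * 0.68822199 - 90.9700 * 0.97628571 * 0.45892081 = 27.8230


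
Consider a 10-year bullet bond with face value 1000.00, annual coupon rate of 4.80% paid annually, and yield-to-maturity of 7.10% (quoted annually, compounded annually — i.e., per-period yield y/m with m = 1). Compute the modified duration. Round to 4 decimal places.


Coupon per period c = face * coupon_rate / m = 48.000000
Periods per year m = 1; per-period yield y/m = 0.071000
Number of cashflows N = 10
Cashflows (t years, CF_t, discount factor 1/(1+y/m)^(m*t), PV):
  t = 1.0000: CF_t = 48.000000, DF = 0.933707, PV = 44.817927
  t = 2.0000: CF_t = 48.000000, DF = 0.871808, PV = 41.846804
  t = 3.0000: CF_t = 48.000000, DF = 0.814013, PV = 39.072646
  t = 4.0000: CF_t = 48.000000, DF = 0.760050, PV = 36.482396
  t = 5.0000: CF_t = 48.000000, DF = 0.709664, PV = 34.063862
  t = 6.0000: CF_t = 48.000000, DF = 0.662618, PV = 31.805660
  t = 7.0000: CF_t = 48.000000, DF = 0.618691, PV = 29.697162
  t = 8.0000: CF_t = 48.000000, DF = 0.577676, PV = 27.728442
  t = 9.0000: CF_t = 48.000000, DF = 0.539380, PV = 25.890235
  t = 10.0000: CF_t = 1048.000000, DF = 0.503623, PV = 527.796583
Price P = sum_t PV_t = 839.201718
First compute Macaulay numerator sum_t t * PV_t:
  t * PV_t at t = 1.0000: 44.817927
  t * PV_t at t = 2.0000: 83.693608
  t * PV_t at t = 3.0000: 117.217939
  t * PV_t at t = 4.0000: 145.929584
  t * PV_t at t = 5.0000: 170.319309
  t * PV_t at t = 6.0000: 190.833960
  t * PV_t at t = 7.0000: 207.880131
  t * PV_t at t = 8.0000: 221.827537
  t * PV_t at t = 9.0000: 233.012119
  t * PV_t at t = 10.0000: 5277.965831
Macaulay duration D = 6693.497946 / 839.201718 = 7.976030
Modified duration = D / (1 + y/m) = 7.976030 / (1 + 0.071000) = 7.447273

Answer: Modified duration = 7.4473


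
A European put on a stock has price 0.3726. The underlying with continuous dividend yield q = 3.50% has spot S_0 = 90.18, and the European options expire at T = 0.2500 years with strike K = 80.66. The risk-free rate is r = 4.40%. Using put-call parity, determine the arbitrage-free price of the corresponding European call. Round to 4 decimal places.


Put-call parity: C - P = S_0 * exp(-qT) - K * exp(-rT).
S_0 * exp(-qT) = 90.1800 * 0.99128817 = 89.39436716
K * exp(-rT) = 80.6600 * 0.98906028 = 79.77760209
C = P + S*exp(-qT) - K*exp(-rT)
C = 0.3726 + 89.39436716 - 79.77760209 = 9.9894

Answer: Call price = 9.9894


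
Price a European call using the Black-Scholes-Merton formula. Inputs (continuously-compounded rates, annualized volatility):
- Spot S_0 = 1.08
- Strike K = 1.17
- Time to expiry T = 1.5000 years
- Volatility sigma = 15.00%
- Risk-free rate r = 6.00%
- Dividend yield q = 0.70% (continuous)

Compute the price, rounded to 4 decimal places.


d1 = (ln(S/K) + (r - q + 0.5*sigma^2) * T) / (sigma * sqrt(T)) = 0.08890174
d2 = d1 - sigma * sqrt(T) = -0.09480999
exp(-rT) = 0.91393119; exp(-qT) = 0.98955493
C = S_0 * exp(-qT) * N(d1) - K * exp(-rT) * N(d2)
N(d1) = 0.53542000; N(d2) = 0.46223288
C = 1.0800 * 0.98955493 * 0.53542000 - 1.1700 * 0.91393119 * 0.46223288 = 0.0779

Answer: Price = 0.0779


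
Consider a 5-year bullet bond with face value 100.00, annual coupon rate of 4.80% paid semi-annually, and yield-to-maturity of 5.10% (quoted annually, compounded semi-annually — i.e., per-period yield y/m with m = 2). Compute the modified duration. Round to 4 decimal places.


Coupon per period c = face * coupon_rate / m = 2.400000
Periods per year m = 2; per-period yield y/m = 0.025500
Number of cashflows N = 10
Cashflows (t years, CF_t, discount factor 1/(1+y/m)^(m*t), PV):
  t = 0.5000: CF_t = 2.400000, DF = 0.975134, PV = 2.340322
  t = 1.0000: CF_t = 2.400000, DF = 0.950886, PV = 2.282128
  t = 1.5000: CF_t = 2.400000, DF = 0.927242, PV = 2.225380
  t = 2.0000: CF_t = 2.400000, DF = 0.904185, PV = 2.170044
  t = 2.5000: CF_t = 2.400000, DF = 0.881702, PV = 2.116084
  t = 3.0000: CF_t = 2.400000, DF = 0.859777, PV = 2.063466
  t = 3.5000: CF_t = 2.400000, DF = 0.838398, PV = 2.012156
  t = 4.0000: CF_t = 2.400000, DF = 0.817551, PV = 1.962122
  t = 4.5000: CF_t = 2.400000, DF = 0.797222, PV = 1.913332
  t = 5.0000: CF_t = 102.400000, DF = 0.777398, PV = 79.605543
Price P = sum_t PV_t = 98.690576
First compute Macaulay numerator sum_t t * PV_t:
  t * PV_t at t = 0.5000: 1.170161
  t * PV_t at t = 1.0000: 2.282128
  t * PV_t at t = 1.5000: 3.338071
  t * PV_t at t = 2.0000: 4.340088
  t * PV_t at t = 2.5000: 5.290210
  t * PV_t at t = 3.0000: 6.190397
  t * PV_t at t = 3.5000: 7.042545
  t * PV_t at t = 4.0000: 7.848486
  t * PV_t at t = 4.5000: 8.609992
  t * PV_t at t = 5.0000: 398.027715
Macaulay duration D = 444.139794 / 98.690576 = 4.500326
Modified duration = D / (1 + y/m) = 4.500326 / (1 + 0.025500) = 4.388422

Answer: Modified duration = 4.3884


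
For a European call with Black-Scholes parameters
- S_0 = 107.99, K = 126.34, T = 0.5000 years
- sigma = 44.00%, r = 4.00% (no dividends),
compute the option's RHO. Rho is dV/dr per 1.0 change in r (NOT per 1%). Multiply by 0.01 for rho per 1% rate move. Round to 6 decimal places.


Answer: Rho = 17.070375

Derivation:
d1 = -0.2845720875; d2 = -0.5956990712
phi(d1) = 0.3831115152; exp(-qT) = 1.0000000000; exp(-rT) = 0.9801986733
N(d2) = 0.2756881394
Rho = K*T*exp(-rT)*N(d2) = 126.3400 * 0.5000 * 0.9801986733 * 0.2756881394 = 17.070375


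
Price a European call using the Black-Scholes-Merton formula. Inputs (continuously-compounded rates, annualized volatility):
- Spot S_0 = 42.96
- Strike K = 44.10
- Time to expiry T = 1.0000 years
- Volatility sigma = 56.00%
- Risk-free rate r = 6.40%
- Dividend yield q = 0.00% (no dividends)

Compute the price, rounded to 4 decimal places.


d1 = (ln(S/K) + (r - q + 0.5*sigma^2) * T) / (sigma * sqrt(T)) = 0.34751726
d2 = d1 - sigma * sqrt(T) = -0.21248274
exp(-rT) = 0.93800500; exp(-qT) = 1.00000000
C = S_0 * exp(-qT) * N(d1) - K * exp(-rT) * N(d2)
N(d1) = 0.63589862; N(d2) = 0.41586522
C = 42.9600 * 1.00000000 * 0.63589862 - 44.1000 * 0.93800500 * 0.41586522 = 10.1155

Answer: Price = 10.1155


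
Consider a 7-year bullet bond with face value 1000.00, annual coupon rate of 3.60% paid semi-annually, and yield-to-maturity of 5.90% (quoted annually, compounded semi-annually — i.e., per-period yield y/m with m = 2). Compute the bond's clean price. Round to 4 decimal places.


Answer: Price = 869.6513

Derivation:
Coupon per period c = face * coupon_rate / m = 18.000000
Periods per year m = 2; per-period yield y/m = 0.029500
Number of cashflows N = 14
Cashflows (t years, CF_t, discount factor 1/(1+y/m)^(m*t), PV):
  t = 0.5000: CF_t = 18.000000, DF = 0.971345, PV = 17.484216
  t = 1.0000: CF_t = 18.000000, DF = 0.943512, PV = 16.983211
  t = 1.5000: CF_t = 18.000000, DF = 0.916476, PV = 16.496562
  t = 2.0000: CF_t = 18.000000, DF = 0.890214, PV = 16.023859
  t = 2.5000: CF_t = 18.000000, DF = 0.864706, PV = 15.564700
  t = 3.0000: CF_t = 18.000000, DF = 0.839928, PV = 15.118698
  t = 3.5000: CF_t = 18.000000, DF = 0.815860, PV = 14.685477
  t = 4.0000: CF_t = 18.000000, DF = 0.792482, PV = 14.264669
  t = 4.5000: CF_t = 18.000000, DF = 0.769773, PV = 13.855919
  t = 5.0000: CF_t = 18.000000, DF = 0.747716, PV = 13.458882
  t = 5.5000: CF_t = 18.000000, DF = 0.726290, PV = 13.073222
  t = 6.0000: CF_t = 18.000000, DF = 0.705479, PV = 12.698613
  t = 6.5000: CF_t = 18.000000, DF = 0.685263, PV = 12.334738
  t = 7.0000: CF_t = 1018.000000, DF = 0.665627, PV = 677.608530
Price P = sum_t PV_t = 869.651297


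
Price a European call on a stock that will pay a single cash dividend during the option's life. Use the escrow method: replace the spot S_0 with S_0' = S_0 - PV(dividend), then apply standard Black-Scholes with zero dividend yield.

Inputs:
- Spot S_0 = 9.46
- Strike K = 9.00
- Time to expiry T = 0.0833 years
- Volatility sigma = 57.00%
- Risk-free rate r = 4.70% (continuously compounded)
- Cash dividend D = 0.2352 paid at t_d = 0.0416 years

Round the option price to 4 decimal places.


Answer: Price = 0.7354

Derivation:
PV(D) = D * exp(-r * t_d) = 0.2352 * 0.99804671 = 0.23474059
S_0' = S_0 - PV(D) = 9.4600 - 0.23474059 = 9.22525941
d1 = (ln(S_0'/K) + (r + sigma^2/2)*T) / (sigma*sqrt(T)) = 0.25632136
d2 = d1 - sigma*sqrt(T) = 0.09180945
exp(-rT) = 0.99609255
N(d1) = 0.60114865; N(d2) = 0.53657528
C = S_0' * N(d1) - K * exp(-rT) * N(d2) = 9.22525941 * 0.60114865 - 9.0000 * 0.99609255 * 0.53657528 = 0.7354


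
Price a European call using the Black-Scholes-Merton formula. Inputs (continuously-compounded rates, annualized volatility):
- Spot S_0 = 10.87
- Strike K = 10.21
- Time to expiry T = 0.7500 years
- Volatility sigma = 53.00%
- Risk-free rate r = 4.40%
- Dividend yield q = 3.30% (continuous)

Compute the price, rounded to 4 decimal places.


Answer: Price = 2.2436

Derivation:
d1 = (ln(S/K) + (r - q + 0.5*sigma^2) * T) / (sigma * sqrt(T)) = 0.38394135
d2 = d1 - sigma * sqrt(T) = -0.07505212
exp(-rT) = 0.96753856; exp(-qT) = 0.97555377
C = S_0 * exp(-qT) * N(d1) - K * exp(-rT) * N(d2)
N(d1) = 0.64948904; N(d2) = 0.47008662
C = 10.8700 * 0.97555377 * 0.64948904 - 10.2100 * 0.96753856 * 0.47008662 = 2.2436


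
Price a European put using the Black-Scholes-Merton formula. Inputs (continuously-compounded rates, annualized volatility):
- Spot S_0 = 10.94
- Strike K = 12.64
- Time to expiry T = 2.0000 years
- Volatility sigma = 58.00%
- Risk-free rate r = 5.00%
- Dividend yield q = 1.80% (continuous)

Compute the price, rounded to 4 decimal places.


Answer: Price = 3.9574

Derivation:
d1 = (ln(S/K) + (r - q + 0.5*sigma^2) * T) / (sigma * sqrt(T)) = 0.31205282
d2 = d1 - sigma * sqrt(T) = -0.50819105
exp(-rT) = 0.90483742; exp(-qT) = 0.96464029
P = K * exp(-rT) * N(-d2) - S_0 * exp(-qT) * N(-d1)
N(-d1) = 0.37750019; N(-d2) = 0.69434032
P = 12.6400 * 0.90483742 * 0.69434032 - 10.9400 * 0.96464029 * 0.37750019 = 3.9574


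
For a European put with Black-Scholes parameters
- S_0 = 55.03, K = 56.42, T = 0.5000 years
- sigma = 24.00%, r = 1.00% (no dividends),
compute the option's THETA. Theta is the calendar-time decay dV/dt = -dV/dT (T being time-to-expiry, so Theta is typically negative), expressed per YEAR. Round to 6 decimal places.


Answer: Theta = -3.397983

Derivation:
d1 = -0.0326754898; d2 = -0.2023811173
phi(d1) = 0.3987293644; exp(-qT) = 1.0000000000; exp(-rT) = 0.9950124792
Theta = -S*exp(-qT)*phi(d1)*sigma/(2*sqrt(T)) + r*K*exp(-rT)*N(-d2) - q*S*exp(-qT)*N(-d1)
N(-d1) = 0.5130333151; N(-d2) = 0.5801906054; sqrt(T) = 0.7071067812
Term 1 = -55.0300 * 1.0000000000 * 0.3987293644 * 0.2400 / (2 * 0.7071067812) = -3.7236939325
Term 2 = 0.0100 * 56.4200 * 0.9950124792 * 0.5801906054 = 0.3257109069
Term 3 = 0 (no dividend yield, q = 0)
Theta = -3.7236939325 + (0.3257109069) + (0.0000000000) = -3.397983


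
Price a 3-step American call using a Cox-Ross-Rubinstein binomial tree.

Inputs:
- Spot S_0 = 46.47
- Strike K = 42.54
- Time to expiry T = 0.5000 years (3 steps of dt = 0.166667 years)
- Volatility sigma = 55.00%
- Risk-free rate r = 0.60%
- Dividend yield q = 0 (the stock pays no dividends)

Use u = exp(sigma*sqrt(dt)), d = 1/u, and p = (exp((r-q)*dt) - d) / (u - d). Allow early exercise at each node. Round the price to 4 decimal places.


Answer: Price = V(0,0) = 9.4634

Derivation:
dt = T/N = 0.166667
u = exp(sigma*sqrt(dt)) = 1.251742; d = 1/u = 0.798886
p = (exp((r-q)*dt) - d) / (u - d) = 0.446310
Discount per step: exp(-r*dt) = 0.999000
Stock lattice S(k, i) with i counting down-moves:
  k=0: S(0,0) = 46.4700
  k=1: S(1,0) = 58.1685; S(1,1) = 37.1242
  k=2: S(2,0) = 72.8119; S(2,1) = 46.4700; S(2,2) = 29.6581
  k=3: S(3,0) = 91.1418; S(3,1) = 58.1685; S(3,2) = 37.1242; S(3,3) = 23.6934
Terminal payoffs V(N, i) = max(S_T - K, 0):
  V(3,0) = 48.601808; V(3,1) = 15.628473; V(3,2) = 0.000000; V(3,3) = 0.000000
Backward induction: V(k, i) = exp(-r*dt) * [p * V(k+1, i) + (1-p) * V(k+1, i+1)]; then take max(V_cont, immediate exercise) for American.
  V(2,0) = exp(-r*dt) * [p*48.601808 + (1-p)*15.628473] = 30.314467; exercise = 30.271948; V(2,0) = max -> 30.314467
  V(2,1) = exp(-r*dt) * [p*15.628473 + (1-p)*0.000000] = 6.968169; exercise = 3.930000; V(2,1) = max -> 6.968169
  V(2,2) = exp(-r*dt) * [p*0.000000 + (1-p)*0.000000] = 0.000000; exercise = 0.000000; V(2,2) = max -> 0.000000
  V(1,0) = exp(-r*dt) * [p*30.314467 + (1-p)*6.968169] = 17.370472; exercise = 15.628473; V(1,0) = max -> 17.370472
  V(1,1) = exp(-r*dt) * [p*6.968169 + (1-p)*0.000000] = 3.106854; exercise = 0.000000; V(1,1) = max -> 3.106854
  V(0,0) = exp(-r*dt) * [p*17.370472 + (1-p)*3.106854] = 9.463379; exercise = 3.930000; V(0,0) = max -> 9.463379


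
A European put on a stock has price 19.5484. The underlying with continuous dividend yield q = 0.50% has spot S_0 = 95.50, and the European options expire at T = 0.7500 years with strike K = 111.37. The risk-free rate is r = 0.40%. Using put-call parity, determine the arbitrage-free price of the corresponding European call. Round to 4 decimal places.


Answer: Call price = 3.6546

Derivation:
Put-call parity: C - P = S_0 * exp(-qT) - K * exp(-rT).
S_0 * exp(-qT) = 95.5000 * 0.99625702 = 95.14254565
K * exp(-rT) = 111.3700 * 0.99700450 = 111.03639066
C = P + S*exp(-qT) - K*exp(-rT)
C = 19.5484 + 95.14254565 - 111.03639066 = 3.6546


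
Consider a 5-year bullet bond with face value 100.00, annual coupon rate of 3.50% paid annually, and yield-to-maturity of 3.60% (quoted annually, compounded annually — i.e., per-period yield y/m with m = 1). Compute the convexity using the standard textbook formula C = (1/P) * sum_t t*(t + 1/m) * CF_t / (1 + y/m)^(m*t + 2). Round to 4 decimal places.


Coupon per period c = face * coupon_rate / m = 3.500000
Periods per year m = 1; per-period yield y/m = 0.036000
Number of cashflows N = 5
Cashflows (t years, CF_t, discount factor 1/(1+y/m)^(m*t), PV):
  t = 1.0000: CF_t = 3.500000, DF = 0.965251, PV = 3.378378
  t = 2.0000: CF_t = 3.500000, DF = 0.931709, PV = 3.260983
  t = 3.0000: CF_t = 3.500000, DF = 0.899333, PV = 3.147667
  t = 4.0000: CF_t = 3.500000, DF = 0.868082, PV = 3.038289
  t = 5.0000: CF_t = 103.500000, DF = 0.837917, PV = 86.724454
Price P = sum_t PV_t = 99.549771
Convexity numerator sum_t t*(t + 1/m) * CF_t / (1+y/m)^(m*t + 2):
  t = 1.0000: term = 6.295334
  t = 2.0000: term = 18.229732
  t = 3.0000: term = 35.192532
  t = 4.0000: term = 56.616042
  t = 5.0000: term = 2424.059729
Convexity = (1/P) * sum = 2540.393369 / 99.549771 = 25.518827

Answer: Convexity = 25.5188


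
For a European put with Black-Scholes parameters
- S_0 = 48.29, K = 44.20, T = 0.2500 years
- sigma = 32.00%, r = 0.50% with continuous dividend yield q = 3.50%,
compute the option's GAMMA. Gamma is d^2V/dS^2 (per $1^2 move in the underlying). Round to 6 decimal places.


d1 = 0.5862481925; d2 = 0.4262481925
phi(d1) = 0.3359536736; exp(-qT) = 0.9912881698; exp(-rT) = 0.9987507809
Gamma = exp(-qT) * phi(d1) / (S * sigma * sqrt(T)) = 0.9912881698 * 0.3359536736 / (48.2900 * 0.3200 * 0.5000000000) = 0.043102

Answer: Gamma = 0.043102


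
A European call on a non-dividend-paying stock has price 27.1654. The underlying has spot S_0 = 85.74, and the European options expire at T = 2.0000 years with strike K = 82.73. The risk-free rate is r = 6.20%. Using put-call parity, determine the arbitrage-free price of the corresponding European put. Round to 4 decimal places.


Answer: Put price = 14.5074

Derivation:
Put-call parity: C - P = S_0 * exp(-qT) - K * exp(-rT).
S_0 * exp(-qT) = 85.7400 * 1.00000000 = 85.74000000
K * exp(-rT) = 82.7300 * 0.88337984 = 73.08201424
P = C - S*exp(-qT) + K*exp(-rT)
P = 27.1654 - 85.74000000 + 73.08201424 = 14.5074


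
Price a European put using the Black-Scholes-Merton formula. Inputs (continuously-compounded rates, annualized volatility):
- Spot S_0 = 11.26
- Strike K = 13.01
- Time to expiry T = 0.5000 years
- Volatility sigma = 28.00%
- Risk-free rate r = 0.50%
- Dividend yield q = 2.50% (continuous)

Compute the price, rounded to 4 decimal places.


Answer: Price = 2.1526

Derivation:
d1 = (ln(S/K) + (r - q + 0.5*sigma^2) * T) / (sigma * sqrt(T)) = -0.68115429
d2 = d1 - sigma * sqrt(T) = -0.87914419
exp(-rT) = 0.99750312; exp(-qT) = 0.98757780
P = K * exp(-rT) * N(-d2) - S_0 * exp(-qT) * N(-d1)
N(-d1) = 0.75211307; N(-d2) = 0.81033845
P = 13.0100 * 0.99750312 * 0.81033845 - 11.2600 * 0.98757780 * 0.75211307 = 2.1526


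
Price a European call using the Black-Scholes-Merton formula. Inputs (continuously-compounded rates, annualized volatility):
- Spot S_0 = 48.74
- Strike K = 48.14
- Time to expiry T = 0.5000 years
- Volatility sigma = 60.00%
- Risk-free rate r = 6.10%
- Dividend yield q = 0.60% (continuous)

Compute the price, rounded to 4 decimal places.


Answer: Price = 8.9889

Derivation:
d1 = (ln(S/K) + (r - q + 0.5*sigma^2) * T) / (sigma * sqrt(T)) = 0.30614569
d2 = d1 - sigma * sqrt(T) = -0.11811838
exp(-rT) = 0.96996043; exp(-qT) = 0.99700450
C = S_0 * exp(-qT) * N(d1) - K * exp(-rT) * N(d2)
N(d1) = 0.62025314; N(d2) = 0.45298693
C = 48.7400 * 0.99700450 * 0.62025314 - 48.1400 * 0.96996043 * 0.45298693 = 8.9889


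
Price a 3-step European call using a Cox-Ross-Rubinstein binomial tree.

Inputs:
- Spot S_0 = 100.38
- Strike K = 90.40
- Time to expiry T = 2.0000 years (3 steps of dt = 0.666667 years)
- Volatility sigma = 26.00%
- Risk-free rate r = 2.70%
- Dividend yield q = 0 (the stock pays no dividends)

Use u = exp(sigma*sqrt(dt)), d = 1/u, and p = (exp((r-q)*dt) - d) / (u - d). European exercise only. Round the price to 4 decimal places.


Answer: Price = V(0,0) = 22.7743

Derivation:
dt = T/N = 0.666667
u = exp(sigma*sqrt(dt)) = 1.236505; d = 1/u = 0.808731
p = (exp((r-q)*dt) - d) / (u - d) = 0.489585
Discount per step: exp(-r*dt) = 0.982161
Stock lattice S(k, i) with i counting down-moves:
  k=0: S(0,0) = 100.3800
  k=1: S(1,0) = 124.1204; S(1,1) = 81.1804
  k=2: S(2,0) = 153.4755; S(2,1) = 100.3800; S(2,2) = 65.6531
  k=3: S(3,0) = 189.7733; S(3,1) = 124.1204; S(3,2) = 81.1804; S(3,3) = 53.0957
Terminal payoffs V(N, i) = max(S_T - K, 0):
  V(3,0) = 99.373322; V(3,1) = 33.720404; V(3,2) = 0.000000; V(3,3) = 0.000000
Backward induction: V(k, i) = exp(-r*dt) * [p * V(k+1, i) + (1-p) * V(k+1, i+1)].
  V(2,0) = exp(-r*dt) * [p*99.373322 + (1-p)*33.720404] = 64.688183
  V(2,1) = exp(-r*dt) * [p*33.720404 + (1-p)*0.000000] = 16.214513
  V(2,2) = exp(-r*dt) * [p*0.000000 + (1-p)*0.000000] = 0.000000
  V(1,0) = exp(-r*dt) * [p*64.688183 + (1-p)*16.214513] = 39.233908
  V(1,1) = exp(-r*dt) * [p*16.214513 + (1-p)*0.000000] = 7.796776
  V(0,0) = exp(-r*dt) * [p*39.233908 + (1-p)*7.796776] = 22.774287


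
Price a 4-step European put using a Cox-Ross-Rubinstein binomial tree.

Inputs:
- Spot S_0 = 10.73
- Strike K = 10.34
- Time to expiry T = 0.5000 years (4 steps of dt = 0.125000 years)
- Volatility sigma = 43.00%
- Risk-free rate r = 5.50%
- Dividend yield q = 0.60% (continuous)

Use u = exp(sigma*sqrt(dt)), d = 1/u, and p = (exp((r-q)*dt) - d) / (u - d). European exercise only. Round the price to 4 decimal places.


dt = T/N = 0.125000
u = exp(sigma*sqrt(dt)) = 1.164193; d = 1/u = 0.858964
p = (exp((r-q)*dt) - d) / (u - d) = 0.482195
Discount per step: exp(-r*dt) = 0.993149
Stock lattice S(k, i) with i counting down-moves:
  k=0: S(0,0) = 10.7300
  k=1: S(1,0) = 12.4918; S(1,1) = 9.2167
  k=2: S(2,0) = 14.5429; S(2,1) = 10.7300; S(2,2) = 7.9168
  k=3: S(3,0) = 16.9307; S(3,1) = 12.4918; S(3,2) = 9.2167; S(3,3) = 6.8003
  k=4: S(4,0) = 19.7106; S(4,1) = 14.5429; S(4,2) = 10.7300; S(4,3) = 7.9168; S(4,4) = 5.8412
Terminal payoffs V(N, i) = max(K - S_T, 0):
  V(4,0) = 0.000000; V(4,1) = 0.000000; V(4,2) = 0.000000; V(4,3) = 2.423196; V(4,4) = 4.498826
Backward induction: V(k, i) = exp(-r*dt) * [p * V(k+1, i) + (1-p) * V(k+1, i+1)].
  V(3,0) = exp(-r*dt) * [p*0.000000 + (1-p)*0.000000] = 0.000000
  V(3,1) = exp(-r*dt) * [p*0.000000 + (1-p)*0.000000] = 0.000000
  V(3,2) = exp(-r*dt) * [p*0.000000 + (1-p)*2.423196] = 1.246147
  V(3,3) = exp(-r*dt) * [p*2.423196 + (1-p)*4.498826] = 3.474002
  V(2,0) = exp(-r*dt) * [p*0.000000 + (1-p)*0.000000] = 0.000000
  V(2,1) = exp(-r*dt) * [p*0.000000 + (1-p)*1.246147] = 0.640841
  V(2,2) = exp(-r*dt) * [p*1.246147 + (1-p)*3.474002] = 2.383301
  V(1,0) = exp(-r*dt) * [p*0.000000 + (1-p)*0.640841] = 0.329557
  V(1,1) = exp(-r*dt) * [p*0.640841 + (1-p)*2.383301] = 1.532524
  V(0,0) = exp(-r*dt) * [p*0.329557 + (1-p)*1.532524] = 0.945934

Answer: Price = V(0,0) = 0.9459


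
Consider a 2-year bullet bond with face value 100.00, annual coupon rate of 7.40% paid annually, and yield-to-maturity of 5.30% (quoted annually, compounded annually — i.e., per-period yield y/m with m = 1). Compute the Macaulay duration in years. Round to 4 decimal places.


Coupon per period c = face * coupon_rate / m = 7.400000
Periods per year m = 1; per-period yield y/m = 0.053000
Number of cashflows N = 2
Cashflows (t years, CF_t, discount factor 1/(1+y/m)^(m*t), PV):
  t = 1.0000: CF_t = 7.400000, DF = 0.949668, PV = 7.027540
  t = 2.0000: CF_t = 107.400000, DF = 0.901869, PV = 96.860686
Price P = sum_t PV_t = 103.888226
Macaulay numerator sum_t t * PV_t:
  t * PV_t at t = 1.0000: 7.027540
  t * PV_t at t = 2.0000: 193.721371
Macaulay duration D = (sum_t t * PV_t) / P = 200.748912 / 103.888226 = 1.932355

Answer: Macaulay duration = 1.9324 years


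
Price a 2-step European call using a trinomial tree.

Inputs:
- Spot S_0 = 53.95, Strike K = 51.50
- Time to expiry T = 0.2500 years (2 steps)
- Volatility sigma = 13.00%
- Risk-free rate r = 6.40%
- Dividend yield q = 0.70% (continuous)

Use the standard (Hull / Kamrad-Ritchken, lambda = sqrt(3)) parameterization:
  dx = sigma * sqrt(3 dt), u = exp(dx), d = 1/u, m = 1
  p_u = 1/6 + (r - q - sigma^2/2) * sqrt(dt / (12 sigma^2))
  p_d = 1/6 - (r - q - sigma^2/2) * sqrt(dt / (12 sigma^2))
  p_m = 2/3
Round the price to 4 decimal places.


dt = T/N = 0.125000; dx = sigma*sqrt(3*dt) = 0.079608
u = exp(dx) = 1.082863; d = 1/u = 0.923478
p_u = 0.204783, p_m = 0.666667, p_d = 0.128550
Discount per step: exp(-r*dt) = 0.992032
Stock lattice S(k, j) with j the centered position index:
  k=0: S(0,+0) = 53.9500
  k=1: S(1,-1) = 49.8216; S(1,+0) = 53.9500; S(1,+1) = 58.4205
  k=2: S(2,-2) = 46.0092; S(2,-1) = 49.8216; S(2,+0) = 53.9500; S(2,+1) = 58.4205; S(2,+2) = 63.2613
Terminal payoffs V(N, j) = max(S_T - K, 0):
  V(2,-2) = 0.000000; V(2,-1) = 0.000000; V(2,+0) = 2.450000; V(2,+1) = 6.920456; V(2,+2) = 11.761348
Backward induction: V(k, j) = exp(-r*dt) * [p_u * V(k+1, j+1) + p_m * V(k+1, j) + p_d * V(k+1, j-1)]
  V(1,-1) = exp(-r*dt) * [p_u*2.450000 + p_m*0.000000 + p_d*0.000000] = 0.497720
  V(1,+0) = exp(-r*dt) * [p_u*6.920456 + p_m*2.450000 + p_d*0.000000] = 3.026218
  V(1,+1) = exp(-r*dt) * [p_u*11.761348 + p_m*6.920456 + p_d*2.450000] = 7.278647
  V(0,+0) = exp(-r*dt) * [p_u*7.278647 + p_m*3.026218 + p_d*0.497720] = 3.543541

Answer: Price = V(0,0) = 3.5435


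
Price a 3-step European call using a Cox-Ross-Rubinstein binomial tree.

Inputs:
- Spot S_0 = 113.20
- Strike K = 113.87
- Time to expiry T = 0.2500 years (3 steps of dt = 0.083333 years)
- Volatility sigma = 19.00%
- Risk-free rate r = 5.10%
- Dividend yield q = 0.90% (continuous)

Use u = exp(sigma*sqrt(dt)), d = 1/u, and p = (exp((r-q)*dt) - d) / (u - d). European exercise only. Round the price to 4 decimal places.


Answer: Price = V(0,0) = 4.8794

Derivation:
dt = T/N = 0.083333
u = exp(sigma*sqrt(dt)) = 1.056380; d = 1/u = 0.946629
p = (exp((r-q)*dt) - d) / (u - d) = 0.518237
Discount per step: exp(-r*dt) = 0.995759
Stock lattice S(k, i) with i counting down-moves:
  k=0: S(0,0) = 113.2000
  k=1: S(1,0) = 119.5823; S(1,1) = 107.1584
  k=2: S(2,0) = 126.3243; S(2,1) = 113.2000; S(2,2) = 101.4392
  k=3: S(3,0) = 133.4465; S(3,1) = 119.5823; S(3,2) = 107.1584; S(3,3) = 96.0253
Terminal payoffs V(N, i) = max(S_T - K, 0):
  V(3,0) = 19.576546; V(3,1) = 5.712253; V(3,2) = 0.000000; V(3,3) = 0.000000
Backward induction: V(k, i) = exp(-r*dt) * [p * V(k+1, i) + (1-p) * V(k+1, i+1)].
  V(2,0) = exp(-r*dt) * [p*19.576546 + (1-p)*5.712253] = 12.842552
  V(2,1) = exp(-r*dt) * [p*5.712253 + (1-p)*0.000000] = 2.947749
  V(2,2) = exp(-r*dt) * [p*0.000000 + (1-p)*0.000000] = 0.000000
  V(1,0) = exp(-r*dt) * [p*12.842552 + (1-p)*2.947749] = 8.041358
  V(1,1) = exp(-r*dt) * [p*2.947749 + (1-p)*0.000000] = 1.521155
  V(0,0) = exp(-r*dt) * [p*8.041358 + (1-p)*1.521155] = 4.879387


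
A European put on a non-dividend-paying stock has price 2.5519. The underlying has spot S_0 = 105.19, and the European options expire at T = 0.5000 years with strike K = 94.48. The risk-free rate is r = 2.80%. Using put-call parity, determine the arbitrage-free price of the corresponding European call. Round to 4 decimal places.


Put-call parity: C - P = S_0 * exp(-qT) - K * exp(-rT).
S_0 * exp(-qT) = 105.1900 * 1.00000000 = 105.19000000
K * exp(-rT) = 94.4800 * 0.98609754 = 93.16649598
C = P + S*exp(-qT) - K*exp(-rT)
C = 2.5519 + 105.19000000 - 93.16649598 = 14.5754

Answer: Call price = 14.5754


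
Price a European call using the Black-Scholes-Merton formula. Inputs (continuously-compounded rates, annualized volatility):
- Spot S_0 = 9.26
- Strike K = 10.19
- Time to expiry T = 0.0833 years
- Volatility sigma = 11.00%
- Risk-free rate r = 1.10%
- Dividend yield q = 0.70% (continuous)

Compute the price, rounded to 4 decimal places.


Answer: Price = 0.0001

Derivation:
d1 = (ln(S/K) + (r - q + 0.5*sigma^2) * T) / (sigma * sqrt(T)) = -2.98809036
d2 = d1 - sigma * sqrt(T) = -3.01983827
exp(-rT) = 0.99908412; exp(-qT) = 0.99941707
C = S_0 * exp(-qT) * N(d1) - K * exp(-rT) * N(d2)
N(d1) = 0.00140363; N(d2) = 0.00126455
C = 9.2600 * 0.99941707 * 0.00140363 - 10.1900 * 0.99908412 * 0.00126455 = 0.0001


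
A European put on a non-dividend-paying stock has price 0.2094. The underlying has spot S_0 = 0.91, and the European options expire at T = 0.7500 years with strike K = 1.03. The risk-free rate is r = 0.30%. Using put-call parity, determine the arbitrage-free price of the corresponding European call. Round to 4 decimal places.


Answer: Call price = 0.0917

Derivation:
Put-call parity: C - P = S_0 * exp(-qT) - K * exp(-rT).
S_0 * exp(-qT) = 0.9100 * 1.00000000 = 0.91000000
K * exp(-rT) = 1.0300 * 0.99775253 = 1.02768511
C = P + S*exp(-qT) - K*exp(-rT)
C = 0.2094 + 0.91000000 - 1.02768511 = 0.0917


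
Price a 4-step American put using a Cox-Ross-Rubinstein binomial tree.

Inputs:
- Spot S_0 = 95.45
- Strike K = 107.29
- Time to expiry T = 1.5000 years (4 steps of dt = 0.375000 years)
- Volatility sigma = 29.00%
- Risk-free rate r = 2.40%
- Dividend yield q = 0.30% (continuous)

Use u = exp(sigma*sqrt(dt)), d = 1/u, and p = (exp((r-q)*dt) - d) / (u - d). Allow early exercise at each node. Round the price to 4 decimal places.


dt = T/N = 0.375000
u = exp(sigma*sqrt(dt)) = 1.194333; d = 1/u = 0.837287
p = (exp((r-q)*dt) - d) / (u - d) = 0.477862
Discount per step: exp(-r*dt) = 0.991040
Stock lattice S(k, i) with i counting down-moves:
  k=0: S(0,0) = 95.4500
  k=1: S(1,0) = 113.9991; S(1,1) = 79.9191
  k=2: S(2,0) = 136.1529; S(2,1) = 95.4500; S(2,2) = 66.9152
  k=3: S(3,0) = 162.6119; S(3,1) = 113.9991; S(3,2) = 79.9191; S(3,3) = 56.0273
  k=4: S(4,0) = 194.2128; S(4,1) = 136.1529; S(4,2) = 95.4500; S(4,3) = 66.9152; S(4,4) = 46.9109
Terminal payoffs V(N, i) = max(K - S_T, 0):
  V(4,0) = 0.000000; V(4,1) = 0.000000; V(4,2) = 11.840000; V(4,3) = 40.374774; V(4,4) = 60.379078
Backward induction: V(k, i) = exp(-r*dt) * [p * V(k+1, i) + (1-p) * V(k+1, i+1)]; then take max(V_cont, immediate exercise) for American.
  V(3,0) = exp(-r*dt) * [p*0.000000 + (1-p)*0.000000] = 0.000000; exercise = 0.000000; V(3,0) = max -> 0.000000
  V(3,1) = exp(-r*dt) * [p*0.000000 + (1-p)*11.840000] = 6.126720; exercise = 0.000000; V(3,1) = max -> 6.126720
  V(3,2) = exp(-r*dt) * [p*11.840000 + (1-p)*40.374774] = 26.499507; exercise = 27.370926; V(3,2) = max -> 27.370926
  V(3,3) = exp(-r*dt) * [p*40.374774 + (1-p)*60.379078] = 50.364448; exercise = 51.262730; V(3,3) = max -> 51.262730
  V(2,0) = exp(-r*dt) * [p*0.000000 + (1-p)*6.126720] = 3.170329; exercise = 0.000000; V(2,0) = max -> 3.170329
  V(2,1) = exp(-r*dt) * [p*6.126720 + (1-p)*27.370926] = 17.064843; exercise = 11.840000; V(2,1) = max -> 17.064843
  V(2,2) = exp(-r*dt) * [p*27.370926 + (1-p)*51.262730] = 39.488733; exercise = 40.374774; V(2,2) = max -> 40.374774
  V(1,0) = exp(-r*dt) * [p*3.170329 + (1-p)*17.064843] = 10.331772; exercise = 0.000000; V(1,0) = max -> 10.331772
  V(1,1) = exp(-r*dt) * [p*17.064843 + (1-p)*40.374774] = 28.973893; exercise = 27.370926; V(1,1) = max -> 28.973893
  V(0,0) = exp(-r*dt) * [p*10.331772 + (1-p)*28.973893] = 19.885745; exercise = 11.840000; V(0,0) = max -> 19.885745

Answer: Price = V(0,0) = 19.8857


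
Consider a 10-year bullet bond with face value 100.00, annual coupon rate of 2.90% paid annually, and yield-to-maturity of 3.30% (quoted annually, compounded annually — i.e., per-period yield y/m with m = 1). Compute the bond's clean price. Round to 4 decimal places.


Coupon per period c = face * coupon_rate / m = 2.900000
Periods per year m = 1; per-period yield y/m = 0.033000
Number of cashflows N = 10
Cashflows (t years, CF_t, discount factor 1/(1+y/m)^(m*t), PV):
  t = 1.0000: CF_t = 2.900000, DF = 0.968054, PV = 2.807357
  t = 2.0000: CF_t = 2.900000, DF = 0.937129, PV = 2.717674
  t = 3.0000: CF_t = 2.900000, DF = 0.907192, PV = 2.630856
  t = 4.0000: CF_t = 2.900000, DF = 0.878211, PV = 2.546811
  t = 5.0000: CF_t = 2.900000, DF = 0.850156, PV = 2.465451
  t = 6.0000: CF_t = 2.900000, DF = 0.822997, PV = 2.386690
  t = 7.0000: CF_t = 2.900000, DF = 0.796705, PV = 2.310446
  t = 8.0000: CF_t = 2.900000, DF = 0.771254, PV = 2.236637
  t = 9.0000: CF_t = 2.900000, DF = 0.746616, PV = 2.165185
  t = 10.0000: CF_t = 102.900000, DF = 0.722764, PV = 74.372462
Price P = sum_t PV_t = 96.639569

Answer: Price = 96.6396
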